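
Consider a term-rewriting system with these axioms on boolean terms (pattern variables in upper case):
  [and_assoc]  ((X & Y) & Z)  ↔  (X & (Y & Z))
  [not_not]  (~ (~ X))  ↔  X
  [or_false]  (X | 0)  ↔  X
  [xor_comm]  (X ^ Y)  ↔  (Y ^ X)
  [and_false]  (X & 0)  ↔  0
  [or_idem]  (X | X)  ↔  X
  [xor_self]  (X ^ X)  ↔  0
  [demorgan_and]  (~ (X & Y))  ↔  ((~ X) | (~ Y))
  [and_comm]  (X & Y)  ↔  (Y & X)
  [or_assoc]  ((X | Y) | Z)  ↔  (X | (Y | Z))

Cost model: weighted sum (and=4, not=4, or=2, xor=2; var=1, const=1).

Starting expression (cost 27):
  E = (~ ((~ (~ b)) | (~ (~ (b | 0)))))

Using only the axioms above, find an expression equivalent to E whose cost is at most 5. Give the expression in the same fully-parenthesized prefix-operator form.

(~ b)   [cost 5]

step 1: or_false (→) rewrites (b | 0) into b, now (~ ((~ (~ b)) | (~ (~ b))))
step 2: or_idem (→) rewrites ((~ (~ b)) | (~ (~ b))) into (~ (~ b)), now (~ (~ (~ b)))
step 3: not_not (→) rewrites (~ (~ b)) into b, reaching cost 5 (bound 5)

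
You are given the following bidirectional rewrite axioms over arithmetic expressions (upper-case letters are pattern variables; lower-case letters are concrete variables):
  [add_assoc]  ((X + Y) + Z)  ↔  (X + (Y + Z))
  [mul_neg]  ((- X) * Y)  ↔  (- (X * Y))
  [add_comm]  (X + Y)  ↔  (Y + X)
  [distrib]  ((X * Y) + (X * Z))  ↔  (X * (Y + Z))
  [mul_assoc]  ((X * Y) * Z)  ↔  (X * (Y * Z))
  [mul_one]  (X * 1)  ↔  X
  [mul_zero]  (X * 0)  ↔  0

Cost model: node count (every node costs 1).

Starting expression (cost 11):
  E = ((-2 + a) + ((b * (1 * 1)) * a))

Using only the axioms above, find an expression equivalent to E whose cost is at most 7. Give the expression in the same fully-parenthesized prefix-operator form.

((a + -2) + (b * a))   [cost 7]

(1) (-2 + a)  =[add_comm →]=  (a + -2)    ⊢ ((a + -2) + ((b * (1 * 1)) * a))
(2) (1 * 1)  =[mul_one →]=  1    ⊢ ((a + -2) + ((b * 1) * a))
(3) (b * 1)  =[mul_one →]=  b    ⊢ cost 7, within 7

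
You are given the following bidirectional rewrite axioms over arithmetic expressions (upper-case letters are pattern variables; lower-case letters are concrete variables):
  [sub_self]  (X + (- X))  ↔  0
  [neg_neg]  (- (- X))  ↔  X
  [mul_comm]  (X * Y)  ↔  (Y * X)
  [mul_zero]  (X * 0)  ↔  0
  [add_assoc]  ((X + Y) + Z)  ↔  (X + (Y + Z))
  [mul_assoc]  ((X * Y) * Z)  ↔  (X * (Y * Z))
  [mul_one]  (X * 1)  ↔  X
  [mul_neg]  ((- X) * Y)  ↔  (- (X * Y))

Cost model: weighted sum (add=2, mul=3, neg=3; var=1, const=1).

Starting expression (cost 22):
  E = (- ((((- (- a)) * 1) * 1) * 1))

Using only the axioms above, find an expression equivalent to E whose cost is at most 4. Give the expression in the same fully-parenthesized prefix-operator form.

(- a)   [cost 4]

(1) ((- (- a)) * 1)  =[mul_one →]=  (- (- a))    ⊢ (- (((- (- a)) * 1) * 1))
(2) (((- (- a)) * 1) * 1)  =[mul_one →]=  ((- (- a)) * 1)    ⊢ (- ((- (- a)) * 1))
(3) (- (- a))  =[neg_neg →]=  a    ⊢ (- (a * 1))
(4) (a * 1)  =[mul_one →]=  a    ⊢ cost 4, within 4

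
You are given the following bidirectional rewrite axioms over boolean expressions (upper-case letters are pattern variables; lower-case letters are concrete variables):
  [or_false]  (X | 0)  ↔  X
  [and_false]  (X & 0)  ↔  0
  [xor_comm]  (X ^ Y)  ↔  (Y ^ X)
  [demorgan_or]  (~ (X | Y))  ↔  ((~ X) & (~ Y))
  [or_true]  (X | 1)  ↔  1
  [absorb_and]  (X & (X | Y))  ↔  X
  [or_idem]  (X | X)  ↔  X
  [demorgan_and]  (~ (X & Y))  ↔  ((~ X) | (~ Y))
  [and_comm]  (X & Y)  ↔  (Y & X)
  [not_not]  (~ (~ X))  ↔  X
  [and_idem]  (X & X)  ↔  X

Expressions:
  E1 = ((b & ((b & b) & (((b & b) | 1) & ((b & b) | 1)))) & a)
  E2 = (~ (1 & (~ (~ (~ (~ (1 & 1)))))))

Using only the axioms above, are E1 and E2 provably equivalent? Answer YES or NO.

The axioms are sound identities: if E1 ↔* E2 then E1 and E2 evaluate identically under any assignment.
Under a=1, b=1: E1 evaluates to 1, E2 to 0. Distinct ⇒ no rewrite sequence connects them.

NO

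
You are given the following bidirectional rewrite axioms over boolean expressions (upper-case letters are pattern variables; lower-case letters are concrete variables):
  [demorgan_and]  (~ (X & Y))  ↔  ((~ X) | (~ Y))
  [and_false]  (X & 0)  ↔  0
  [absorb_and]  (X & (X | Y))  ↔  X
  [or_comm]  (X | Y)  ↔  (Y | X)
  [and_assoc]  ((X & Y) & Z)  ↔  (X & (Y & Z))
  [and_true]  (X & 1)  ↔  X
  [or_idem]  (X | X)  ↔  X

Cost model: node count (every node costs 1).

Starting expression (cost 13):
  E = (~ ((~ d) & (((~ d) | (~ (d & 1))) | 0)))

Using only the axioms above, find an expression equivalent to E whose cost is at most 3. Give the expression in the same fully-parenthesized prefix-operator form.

(~ (~ d))   [cost 3]

step 1: and_true (→) rewrites (d & 1) into d, now (~ ((~ d) & (((~ d) | (~ d)) | 0)))
step 2: or_idem (→) rewrites ((~ d) | (~ d)) into (~ d), now (~ ((~ d) & ((~ d) | 0)))
step 3: absorb_and (→) rewrites ((~ d) & ((~ d) | 0)) into (~ d), reaching cost 3 (bound 3)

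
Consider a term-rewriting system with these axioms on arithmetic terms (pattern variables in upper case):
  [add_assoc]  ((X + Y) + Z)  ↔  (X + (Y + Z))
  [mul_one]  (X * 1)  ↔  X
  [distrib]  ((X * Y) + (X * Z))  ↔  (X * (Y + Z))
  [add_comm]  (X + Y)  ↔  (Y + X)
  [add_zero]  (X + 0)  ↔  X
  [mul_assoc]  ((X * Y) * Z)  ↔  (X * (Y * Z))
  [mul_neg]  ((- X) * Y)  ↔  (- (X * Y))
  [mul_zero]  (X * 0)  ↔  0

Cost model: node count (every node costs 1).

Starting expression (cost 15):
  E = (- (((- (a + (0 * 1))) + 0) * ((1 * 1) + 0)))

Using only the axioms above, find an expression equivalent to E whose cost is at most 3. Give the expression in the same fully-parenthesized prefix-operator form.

1. [mul_one →] (0 * 1)  →  0;  E = (- (((- (a + 0)) + 0) * ((1 * 1) + 0)))
2. [add_zero →] ((- (a + 0)) + 0)  →  (- (a + 0));  E = (- ((- (a + 0)) * ((1 * 1) + 0)))
3. [mul_one →] (1 * 1)  →  1;  E = (- ((- (a + 0)) * (1 + 0)))
4. [add_zero →] (1 + 0)  →  1;  E = (- ((- (a + 0)) * 1))
5. [mul_one →] ((- (a + 0)) * 1)  →  (- (a + 0));  E = (- (- (a + 0)))
6. [add_zero →] (a + 0)  →  a;  cost 3 ≤ 3, done

(- (- a))   [cost 3]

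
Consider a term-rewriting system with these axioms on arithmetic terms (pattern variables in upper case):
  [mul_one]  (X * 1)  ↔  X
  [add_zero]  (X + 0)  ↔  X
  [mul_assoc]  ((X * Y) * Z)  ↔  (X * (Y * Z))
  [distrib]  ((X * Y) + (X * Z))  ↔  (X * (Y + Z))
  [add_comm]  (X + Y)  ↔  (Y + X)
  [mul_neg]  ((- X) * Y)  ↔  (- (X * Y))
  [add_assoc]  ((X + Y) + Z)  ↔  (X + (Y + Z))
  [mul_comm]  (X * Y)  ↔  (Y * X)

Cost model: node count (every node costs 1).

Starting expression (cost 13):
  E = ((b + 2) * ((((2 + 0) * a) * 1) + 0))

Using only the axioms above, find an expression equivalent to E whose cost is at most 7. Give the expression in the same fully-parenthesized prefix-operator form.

((2 + b) * (2 * a))   [cost 7]

1. [add_zero →] (2 + 0)  →  2;  E = ((b + 2) * (((2 * a) * 1) + 0))
2. [mul_one →] ((2 * a) * 1)  →  (2 * a);  E = ((b + 2) * ((2 * a) + 0))
3. [add_comm →] (b + 2)  →  (2 + b);  E = ((2 + b) * ((2 * a) + 0))
4. [add_zero →] ((2 * a) + 0)  →  (2 * a);  cost 7 ≤ 7, done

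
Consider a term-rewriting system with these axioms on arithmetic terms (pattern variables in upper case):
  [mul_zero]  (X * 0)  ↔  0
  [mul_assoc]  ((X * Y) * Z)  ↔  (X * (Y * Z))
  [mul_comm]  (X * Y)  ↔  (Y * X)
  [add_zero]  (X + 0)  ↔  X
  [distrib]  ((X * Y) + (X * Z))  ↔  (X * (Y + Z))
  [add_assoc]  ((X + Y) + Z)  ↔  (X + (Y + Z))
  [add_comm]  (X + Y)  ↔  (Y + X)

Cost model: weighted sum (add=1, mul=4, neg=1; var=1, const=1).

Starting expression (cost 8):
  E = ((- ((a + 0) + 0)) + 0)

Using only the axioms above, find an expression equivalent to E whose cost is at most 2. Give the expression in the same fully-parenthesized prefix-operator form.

(- a)   [cost 2]

step 1: add_zero (→) rewrites ((a + 0) + 0) into (a + 0), now ((- (a + 0)) + 0)
step 2: add_zero (→) rewrites (a + 0) into a, now ((- a) + 0)
step 3: add_zero (→) rewrites ((- a) + 0) into (- a), reaching cost 2 (bound 2)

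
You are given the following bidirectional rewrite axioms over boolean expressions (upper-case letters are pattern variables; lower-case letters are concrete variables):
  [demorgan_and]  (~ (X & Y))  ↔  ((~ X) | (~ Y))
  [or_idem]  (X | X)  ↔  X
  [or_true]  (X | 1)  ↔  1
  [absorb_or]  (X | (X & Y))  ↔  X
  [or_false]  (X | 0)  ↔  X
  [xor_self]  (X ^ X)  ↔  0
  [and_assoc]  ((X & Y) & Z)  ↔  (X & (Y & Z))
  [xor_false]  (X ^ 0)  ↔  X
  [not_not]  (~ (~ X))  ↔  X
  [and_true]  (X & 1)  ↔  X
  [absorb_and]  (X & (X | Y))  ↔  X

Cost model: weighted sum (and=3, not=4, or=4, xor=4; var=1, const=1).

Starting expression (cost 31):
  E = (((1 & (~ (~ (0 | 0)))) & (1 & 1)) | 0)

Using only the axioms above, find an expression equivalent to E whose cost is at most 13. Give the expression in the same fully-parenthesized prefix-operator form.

1. [not_not →] (~ (~ (0 | 0)))  →  (0 | 0);  E = (((1 & (0 | 0)) & (1 & 1)) | 0)
2. [or_false →] (((1 & (0 | 0)) & (1 & 1)) | 0)  →  ((1 & (0 | 0)) & (1 & 1))
3. [or_idem →] (0 | 0)  →  0;  cost 13 ≤ 13, done

((1 & 0) & (1 & 1))   [cost 13]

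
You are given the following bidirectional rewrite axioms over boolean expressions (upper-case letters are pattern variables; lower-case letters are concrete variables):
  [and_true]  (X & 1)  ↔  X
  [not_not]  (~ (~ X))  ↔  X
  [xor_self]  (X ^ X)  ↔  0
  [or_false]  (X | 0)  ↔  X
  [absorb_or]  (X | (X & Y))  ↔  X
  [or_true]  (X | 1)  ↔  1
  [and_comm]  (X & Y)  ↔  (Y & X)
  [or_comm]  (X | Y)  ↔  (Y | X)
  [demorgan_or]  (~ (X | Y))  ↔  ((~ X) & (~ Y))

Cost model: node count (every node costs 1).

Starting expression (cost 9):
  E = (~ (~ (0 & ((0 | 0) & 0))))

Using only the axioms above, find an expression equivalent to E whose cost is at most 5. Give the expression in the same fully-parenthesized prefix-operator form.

((0 & 0) & 0)   [cost 5]

1. [or_false →] (0 | 0)  →  0;  E = (~ (~ (0 & (0 & 0))))
2. [and_comm →] (0 & (0 & 0))  →  ((0 & 0) & 0);  E = (~ (~ ((0 & 0) & 0)))
3. [not_not →] (~ (~ ((0 & 0) & 0)))  →  ((0 & 0) & 0);  cost 5 ≤ 5, done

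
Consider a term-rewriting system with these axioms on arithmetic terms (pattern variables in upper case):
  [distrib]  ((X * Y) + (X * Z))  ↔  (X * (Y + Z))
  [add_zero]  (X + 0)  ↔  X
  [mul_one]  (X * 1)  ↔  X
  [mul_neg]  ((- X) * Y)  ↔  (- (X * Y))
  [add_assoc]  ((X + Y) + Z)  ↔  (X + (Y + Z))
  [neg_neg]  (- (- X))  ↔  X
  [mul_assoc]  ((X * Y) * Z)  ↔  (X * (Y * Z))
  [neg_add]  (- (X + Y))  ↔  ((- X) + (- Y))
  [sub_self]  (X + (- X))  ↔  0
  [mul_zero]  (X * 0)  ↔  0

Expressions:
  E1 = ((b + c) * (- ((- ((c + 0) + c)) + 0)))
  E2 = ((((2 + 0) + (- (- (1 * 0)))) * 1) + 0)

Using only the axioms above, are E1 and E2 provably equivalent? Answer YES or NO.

Every axiom is a valid identity, so a rewrite proof would force E1 and E2 to agree under every assignment.
At b=0, c=0: E1 = 0 but E2 = 2; they differ, so no derivation exists.

NO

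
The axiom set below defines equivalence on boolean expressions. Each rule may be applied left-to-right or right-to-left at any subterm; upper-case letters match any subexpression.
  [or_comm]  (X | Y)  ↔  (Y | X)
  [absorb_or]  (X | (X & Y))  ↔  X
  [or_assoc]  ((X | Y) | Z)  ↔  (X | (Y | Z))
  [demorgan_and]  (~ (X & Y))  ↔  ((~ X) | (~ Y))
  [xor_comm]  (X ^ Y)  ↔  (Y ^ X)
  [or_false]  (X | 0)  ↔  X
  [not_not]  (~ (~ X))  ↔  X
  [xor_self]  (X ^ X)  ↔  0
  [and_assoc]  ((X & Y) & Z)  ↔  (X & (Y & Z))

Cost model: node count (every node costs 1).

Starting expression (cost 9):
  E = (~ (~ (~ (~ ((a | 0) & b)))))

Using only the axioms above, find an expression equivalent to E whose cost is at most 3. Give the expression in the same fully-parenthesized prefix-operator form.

(1) (~ (~ ((a | 0) & b)))  =[not_not →]=  ((a | 0) & b)    ⊢ (~ (~ ((a | 0) & b)))
(2) (a | 0)  =[or_false →]=  a    ⊢ (~ (~ (a & b)))
(3) (~ (~ (a & b)))  =[not_not →]=  (a & b)    ⊢ cost 3, within 3

(a & b)   [cost 3]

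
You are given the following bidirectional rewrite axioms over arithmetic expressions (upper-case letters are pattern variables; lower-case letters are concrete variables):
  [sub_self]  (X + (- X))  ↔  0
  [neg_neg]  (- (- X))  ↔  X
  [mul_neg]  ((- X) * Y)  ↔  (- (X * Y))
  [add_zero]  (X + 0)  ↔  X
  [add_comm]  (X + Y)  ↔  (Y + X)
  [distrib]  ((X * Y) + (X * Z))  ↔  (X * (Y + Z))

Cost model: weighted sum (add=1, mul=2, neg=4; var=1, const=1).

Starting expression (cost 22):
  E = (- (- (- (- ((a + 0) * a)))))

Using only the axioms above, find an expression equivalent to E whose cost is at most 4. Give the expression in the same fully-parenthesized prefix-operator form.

(a * a)   [cost 4]

(1) (a + 0)  =[add_zero →]=  a    ⊢ (- (- (- (- (a * a)))))
(2) (- (- (- (- (a * a)))))  =[neg_neg →]=  (- (- (a * a)))
(3) (- (- (a * a)))  =[neg_neg →]=  (a * a)    ⊢ cost 4, within 4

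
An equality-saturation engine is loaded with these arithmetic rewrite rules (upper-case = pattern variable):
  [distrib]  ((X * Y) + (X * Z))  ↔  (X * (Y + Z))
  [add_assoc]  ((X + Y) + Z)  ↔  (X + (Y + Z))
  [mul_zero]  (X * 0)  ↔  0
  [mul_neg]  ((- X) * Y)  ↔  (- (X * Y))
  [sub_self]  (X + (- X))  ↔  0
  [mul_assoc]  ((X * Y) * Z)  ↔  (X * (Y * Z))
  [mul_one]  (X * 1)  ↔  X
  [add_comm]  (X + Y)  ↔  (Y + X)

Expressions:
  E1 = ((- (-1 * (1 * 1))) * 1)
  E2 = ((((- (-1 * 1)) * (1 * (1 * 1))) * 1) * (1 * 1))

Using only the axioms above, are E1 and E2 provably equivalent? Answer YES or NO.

YES

(1) (1 * 1)  =[mul_one →]=  1    ⊢ ((- (-1 * 1)) * 1)
(2) (-1 * 1)  =[mul_one →]=  -1    ⊢ ((- -1) * 1)
(3) (- -1)  =[mul_one ←]=  ((- -1) * 1)    ⊢ (((- -1) * 1) * 1)
(4) 1  =[mul_one ←]=  (1 * 1)    ⊢ (((- -1) * 1) * (1 * 1))
(5) 1  =[mul_one ←]=  (1 * 1)    ⊢ (((- -1) * (1 * 1)) * (1 * 1))
(6) -1  =[mul_one ←]=  (-1 * 1)    ⊢ (((- (-1 * 1)) * (1 * 1)) * (1 * 1))
(7) 1  =[mul_one ←]=  (1 * 1)    ⊢ (((- (-1 * 1)) * (1 * 1)) * (1 * (1 * 1)))
(8) 1  =[mul_one ←]=  (1 * 1)    ⊢ (((- (-1 * 1)) * (1 * (1 * 1))) * (1 * (1 * 1)))
(9) (((- (-1 * 1)) * (1 * (1 * 1))) * (1 * (1 * 1)))  =[mul_assoc ←]=  ((((- (-1 * 1)) * (1 * (1 * 1))) * 1) * (1 * 1))    ⊢ E2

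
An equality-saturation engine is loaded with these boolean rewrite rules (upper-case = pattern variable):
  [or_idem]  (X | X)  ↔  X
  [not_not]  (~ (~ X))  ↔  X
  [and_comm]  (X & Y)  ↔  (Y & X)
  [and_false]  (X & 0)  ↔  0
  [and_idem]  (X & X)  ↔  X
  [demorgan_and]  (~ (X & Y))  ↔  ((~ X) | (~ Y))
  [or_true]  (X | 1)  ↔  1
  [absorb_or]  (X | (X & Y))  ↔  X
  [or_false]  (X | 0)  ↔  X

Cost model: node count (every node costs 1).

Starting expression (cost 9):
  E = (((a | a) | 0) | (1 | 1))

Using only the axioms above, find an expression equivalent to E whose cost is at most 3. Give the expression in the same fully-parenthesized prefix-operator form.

(a | 1)   [cost 3]

1. [or_idem →] (1 | 1)  →  1;  E = (((a | a) | 0) | 1)
2. [or_idem →] (a | a)  →  a;  E = ((a | 0) | 1)
3. [or_false →] (a | 0)  →  a;  cost 3 ≤ 3, done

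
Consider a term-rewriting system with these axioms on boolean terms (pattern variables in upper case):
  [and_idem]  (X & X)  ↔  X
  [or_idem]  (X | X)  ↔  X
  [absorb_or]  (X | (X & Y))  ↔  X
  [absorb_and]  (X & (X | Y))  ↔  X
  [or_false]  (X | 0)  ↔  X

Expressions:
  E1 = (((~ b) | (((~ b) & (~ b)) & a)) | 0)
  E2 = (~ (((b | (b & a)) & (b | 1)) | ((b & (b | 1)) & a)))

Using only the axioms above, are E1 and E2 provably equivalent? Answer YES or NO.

YES

step 1: and_idem (→) rewrites ((~ b) & (~ b)) into (~ b), now (((~ b) | ((~ b) & a)) | 0)
step 2: absorb_or (→) rewrites ((~ b) | ((~ b) & a)) into (~ b), now ((~ b) | 0)
step 3: or_false (→) rewrites ((~ b) | 0) into (~ b)
step 4: absorb_and (←) rewrites b into (b & (b | 1)), now (~ (b & (b | 1)))
step 5: absorb_or (←) rewrites (b & (b | 1)) into ((b & (b | 1)) | ((b & (b | 1)) & a)), now (~ ((b & (b | 1)) | ((b & (b | 1)) & a)))
step 6: absorb_or (←) rewrites b into (b | (b & a)), which is E2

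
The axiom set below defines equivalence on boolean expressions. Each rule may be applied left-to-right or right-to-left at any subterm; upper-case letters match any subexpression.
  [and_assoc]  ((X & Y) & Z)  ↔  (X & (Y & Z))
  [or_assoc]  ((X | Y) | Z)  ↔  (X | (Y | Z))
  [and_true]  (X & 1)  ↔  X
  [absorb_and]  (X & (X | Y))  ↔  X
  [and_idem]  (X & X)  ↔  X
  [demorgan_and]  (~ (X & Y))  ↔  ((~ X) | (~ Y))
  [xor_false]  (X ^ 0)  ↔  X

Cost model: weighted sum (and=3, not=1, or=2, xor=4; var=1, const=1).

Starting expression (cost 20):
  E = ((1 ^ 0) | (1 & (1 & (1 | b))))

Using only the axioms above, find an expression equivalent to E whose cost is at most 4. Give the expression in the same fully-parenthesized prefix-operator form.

step 1: absorb_and (→) rewrites (1 & (1 | b)) into 1, now ((1 ^ 0) | (1 & 1))
step 2: and_true (→) rewrites (1 & 1) into 1, now ((1 ^ 0) | 1)
step 3: xor_false (→) rewrites (1 ^ 0) into 1, reaching cost 4 (bound 4)

(1 | 1)   [cost 4]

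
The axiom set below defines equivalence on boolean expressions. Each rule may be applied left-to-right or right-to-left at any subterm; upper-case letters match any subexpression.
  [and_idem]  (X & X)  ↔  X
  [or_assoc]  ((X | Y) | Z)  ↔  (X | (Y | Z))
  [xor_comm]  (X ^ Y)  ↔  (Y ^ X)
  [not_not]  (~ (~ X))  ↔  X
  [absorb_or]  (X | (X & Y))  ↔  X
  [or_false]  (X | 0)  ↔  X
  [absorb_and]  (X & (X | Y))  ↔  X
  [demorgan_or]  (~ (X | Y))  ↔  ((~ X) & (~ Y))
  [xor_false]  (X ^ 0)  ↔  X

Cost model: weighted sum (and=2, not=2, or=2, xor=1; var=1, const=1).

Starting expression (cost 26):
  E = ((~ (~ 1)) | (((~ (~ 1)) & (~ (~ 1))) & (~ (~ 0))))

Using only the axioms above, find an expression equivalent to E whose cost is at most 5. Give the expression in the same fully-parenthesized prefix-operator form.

(~ (~ 1))   [cost 5]

(1) ((~ (~ 1)) & (~ (~ 1)))  =[and_idem →]=  (~ (~ 1))    ⊢ ((~ (~ 1)) | ((~ (~ 1)) & (~ (~ 0))))
(2) (~ (~ 0))  =[not_not →]=  0    ⊢ ((~ (~ 1)) | ((~ (~ 1)) & 0))
(3) ((~ (~ 1)) | ((~ (~ 1)) & 0))  =[absorb_or →]=  (~ (~ 1))    ⊢ cost 5, within 5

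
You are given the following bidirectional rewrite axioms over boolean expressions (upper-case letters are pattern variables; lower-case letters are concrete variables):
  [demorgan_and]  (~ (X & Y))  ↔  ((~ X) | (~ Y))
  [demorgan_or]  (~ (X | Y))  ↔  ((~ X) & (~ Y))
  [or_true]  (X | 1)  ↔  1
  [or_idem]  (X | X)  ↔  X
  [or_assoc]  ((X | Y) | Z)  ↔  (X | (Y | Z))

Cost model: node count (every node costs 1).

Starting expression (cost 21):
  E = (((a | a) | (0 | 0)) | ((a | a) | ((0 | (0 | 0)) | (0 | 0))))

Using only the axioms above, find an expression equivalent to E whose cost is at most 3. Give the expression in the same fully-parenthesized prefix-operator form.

1. [or_idem →] (0 | 0)  →  0;  E = (((a | a) | (0 | 0)) | ((a | a) | ((0 | 0) | (0 | 0))))
2. [or_idem →] ((0 | 0) | (0 | 0))  →  (0 | 0);  E = (((a | a) | (0 | 0)) | ((a | a) | (0 | 0)))
3. [or_idem →] (0 | 0)  →  0;  E = (((a | a) | 0) | ((a | a) | (0 | 0)))
4. [or_idem →] (0 | 0)  →  0;  E = (((a | a) | 0) | ((a | a) | 0))
5. [or_idem →] (((a | a) | 0) | ((a | a) | 0))  →  ((a | a) | 0)
6. [or_idem →] (a | a)  →  a;  cost 3 ≤ 3, done

(a | 0)   [cost 3]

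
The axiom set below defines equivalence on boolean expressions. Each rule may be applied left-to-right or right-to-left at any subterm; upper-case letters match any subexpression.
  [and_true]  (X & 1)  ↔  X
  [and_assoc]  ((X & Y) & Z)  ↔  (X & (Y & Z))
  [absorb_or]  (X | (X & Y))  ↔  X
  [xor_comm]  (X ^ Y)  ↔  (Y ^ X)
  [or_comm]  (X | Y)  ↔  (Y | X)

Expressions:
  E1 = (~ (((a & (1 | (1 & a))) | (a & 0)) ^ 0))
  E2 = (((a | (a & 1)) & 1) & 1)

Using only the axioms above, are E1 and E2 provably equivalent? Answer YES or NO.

NO

Every axiom is a valid identity, so a rewrite proof would force E1 and E2 to agree under every assignment.
At a=0: E1 = 1 but E2 = 0; they differ, so no derivation exists.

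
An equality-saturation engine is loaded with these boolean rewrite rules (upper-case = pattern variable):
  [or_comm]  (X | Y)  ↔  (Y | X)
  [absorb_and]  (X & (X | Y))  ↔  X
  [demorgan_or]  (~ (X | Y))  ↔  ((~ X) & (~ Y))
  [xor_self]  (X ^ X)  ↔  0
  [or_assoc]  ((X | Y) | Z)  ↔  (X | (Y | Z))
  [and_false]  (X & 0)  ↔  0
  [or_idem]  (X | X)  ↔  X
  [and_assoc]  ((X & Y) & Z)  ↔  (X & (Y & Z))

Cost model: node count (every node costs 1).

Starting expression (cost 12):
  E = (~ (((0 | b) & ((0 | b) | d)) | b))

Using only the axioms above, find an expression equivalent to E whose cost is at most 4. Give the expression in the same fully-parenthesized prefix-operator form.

(1) ((0 | b) & ((0 | b) | d))  =[absorb_and →]=  (0 | b)    ⊢ (~ ((0 | b) | b))
(2) ((0 | b) | b)  =[or_assoc →]=  (0 | (b | b))    ⊢ (~ (0 | (b | b)))
(3) (b | b)  =[or_idem →]=  b    ⊢ cost 4, within 4

(~ (0 | b))   [cost 4]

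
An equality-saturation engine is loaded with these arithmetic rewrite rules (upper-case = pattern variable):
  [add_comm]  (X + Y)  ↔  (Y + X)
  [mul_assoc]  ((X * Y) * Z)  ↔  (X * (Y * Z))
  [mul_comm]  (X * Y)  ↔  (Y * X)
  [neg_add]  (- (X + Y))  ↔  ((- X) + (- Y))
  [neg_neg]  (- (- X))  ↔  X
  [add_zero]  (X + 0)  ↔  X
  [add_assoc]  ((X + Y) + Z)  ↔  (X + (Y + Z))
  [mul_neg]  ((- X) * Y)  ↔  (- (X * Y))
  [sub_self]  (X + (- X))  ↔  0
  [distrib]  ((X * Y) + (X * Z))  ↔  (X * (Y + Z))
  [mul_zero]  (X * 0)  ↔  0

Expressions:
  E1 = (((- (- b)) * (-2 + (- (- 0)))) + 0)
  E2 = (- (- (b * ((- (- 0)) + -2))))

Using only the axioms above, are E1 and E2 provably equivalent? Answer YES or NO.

YES

step 1: neg_neg (→) rewrites (- (- 0)) into 0, now (((- (- b)) * (-2 + 0)) + 0)
step 2: add_zero (→) rewrites (-2 + 0) into -2, now (((- (- b)) * -2) + 0)
step 3: add_zero (→) rewrites (((- (- b)) * -2) + 0) into ((- (- b)) * -2)
step 4: neg_neg (→) rewrites (- (- b)) into b, now (b * -2)
step 5: neg_neg (←) rewrites (b * -2) into (- (- (b * -2)))
step 6: add_zero (←) rewrites -2 into (-2 + 0), now (- (- (b * (-2 + 0))))
step 7: add_comm (→) rewrites (-2 + 0) into (0 + -2), now (- (- (b * (0 + -2))))
step 8: neg_neg (←) rewrites 0 into (- (- 0)), which is E2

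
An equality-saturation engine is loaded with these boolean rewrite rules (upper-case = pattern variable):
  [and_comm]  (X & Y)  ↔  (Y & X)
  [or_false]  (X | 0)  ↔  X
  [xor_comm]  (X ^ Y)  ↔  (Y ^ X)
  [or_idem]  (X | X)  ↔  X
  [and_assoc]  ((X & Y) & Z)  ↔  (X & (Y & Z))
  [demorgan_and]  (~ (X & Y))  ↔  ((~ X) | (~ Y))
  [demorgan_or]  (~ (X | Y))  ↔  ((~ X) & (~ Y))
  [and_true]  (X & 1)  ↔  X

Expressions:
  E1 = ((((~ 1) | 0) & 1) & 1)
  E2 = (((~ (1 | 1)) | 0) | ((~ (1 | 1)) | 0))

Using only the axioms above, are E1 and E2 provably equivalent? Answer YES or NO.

1. [or_false →] ((~ 1) | 0)  →  (~ 1);  E1 = (((~ 1) & 1) & 1)
2. [and_true →] (((~ 1) & 1) & 1)  →  ((~ 1) & 1)
3. [and_true →] ((~ 1) & 1)  →  (~ 1)
4. [or_false ←] (~ 1)  →  ((~ 1) | 0)
5. [or_idem ←] 1  →  (1 | 1);  E1 = ((~ (1 | 1)) | 0)
6. [or_idem ←] ((~ (1 | 1)) | 0)  →  (((~ (1 | 1)) | 0) | ((~ (1 | 1)) | 0));  this is E2

YES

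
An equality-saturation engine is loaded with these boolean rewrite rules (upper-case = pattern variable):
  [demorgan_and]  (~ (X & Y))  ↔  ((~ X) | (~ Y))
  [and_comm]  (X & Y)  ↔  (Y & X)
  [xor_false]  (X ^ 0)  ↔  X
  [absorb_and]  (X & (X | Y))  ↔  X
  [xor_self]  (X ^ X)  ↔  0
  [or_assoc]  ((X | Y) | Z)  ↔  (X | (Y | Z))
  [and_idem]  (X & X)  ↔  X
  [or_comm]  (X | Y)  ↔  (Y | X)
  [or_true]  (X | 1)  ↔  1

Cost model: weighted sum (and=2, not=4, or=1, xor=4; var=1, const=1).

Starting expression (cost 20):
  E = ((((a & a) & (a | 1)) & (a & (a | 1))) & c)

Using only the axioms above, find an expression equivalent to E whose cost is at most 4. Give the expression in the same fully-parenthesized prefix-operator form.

(1) (a & a)  =[and_idem →]=  a    ⊢ (((a & (a | 1)) & (a & (a | 1))) & c)
(2) ((a & (a | 1)) & (a & (a | 1)))  =[and_idem →]=  (a & (a | 1))    ⊢ ((a & (a | 1)) & c)
(3) (a & (a | 1))  =[absorb_and →]=  a    ⊢ cost 4, within 4

(a & c)   [cost 4]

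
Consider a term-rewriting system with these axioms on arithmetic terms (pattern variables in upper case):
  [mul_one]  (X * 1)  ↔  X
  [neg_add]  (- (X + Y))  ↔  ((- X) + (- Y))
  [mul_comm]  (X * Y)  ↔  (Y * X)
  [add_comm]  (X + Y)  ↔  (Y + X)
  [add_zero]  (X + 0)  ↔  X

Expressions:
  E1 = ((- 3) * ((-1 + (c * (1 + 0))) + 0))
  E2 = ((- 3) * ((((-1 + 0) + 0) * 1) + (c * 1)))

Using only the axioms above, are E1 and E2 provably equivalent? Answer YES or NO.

step 1: add_zero (→) rewrites (1 + 0) into 1, now ((- 3) * ((-1 + (c * 1)) + 0))
step 2: mul_one (→) rewrites (c * 1) into c, now ((- 3) * ((-1 + c) + 0))
step 3: add_zero (→) rewrites ((-1 + c) + 0) into (-1 + c), now ((- 3) * (-1 + c))
step 4: add_zero (←) rewrites -1 into (-1 + 0), now ((- 3) * ((-1 + 0) + c))
step 5: mul_one (←) rewrites (-1 + 0) into ((-1 + 0) * 1), now ((- 3) * (((-1 + 0) * 1) + c))
step 6: mul_one (←) rewrites c into (c * 1), now ((- 3) * (((-1 + 0) * 1) + (c * 1)))
step 7: add_zero (←) rewrites (-1 + 0) into ((-1 + 0) + 0), which is E2

YES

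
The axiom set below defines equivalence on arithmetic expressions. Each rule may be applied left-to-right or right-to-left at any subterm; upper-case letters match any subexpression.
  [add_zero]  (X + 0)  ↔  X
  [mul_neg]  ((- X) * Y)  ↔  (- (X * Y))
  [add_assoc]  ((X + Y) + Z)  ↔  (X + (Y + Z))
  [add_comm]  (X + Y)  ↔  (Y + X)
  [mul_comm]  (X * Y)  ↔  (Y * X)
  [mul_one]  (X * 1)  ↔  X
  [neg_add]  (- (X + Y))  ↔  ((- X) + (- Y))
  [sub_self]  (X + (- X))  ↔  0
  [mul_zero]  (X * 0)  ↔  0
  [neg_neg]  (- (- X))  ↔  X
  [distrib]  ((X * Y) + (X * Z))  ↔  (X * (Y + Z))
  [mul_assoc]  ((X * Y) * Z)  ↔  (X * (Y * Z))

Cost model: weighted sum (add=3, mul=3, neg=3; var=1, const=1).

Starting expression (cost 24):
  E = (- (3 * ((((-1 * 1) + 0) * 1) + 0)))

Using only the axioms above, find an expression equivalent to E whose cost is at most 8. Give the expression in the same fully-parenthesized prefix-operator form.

(- (-1 * 3))   [cost 8]

(1) ((-1 * 1) + 0)  =[add_zero →]=  (-1 * 1)    ⊢ (- (3 * (((-1 * 1) * 1) + 0)))
(2) ((-1 * 1) * 1)  =[mul_one →]=  (-1 * 1)    ⊢ (- (3 * ((-1 * 1) + 0)))
(3) ((-1 * 1) + 0)  =[add_zero →]=  (-1 * 1)    ⊢ (- (3 * (-1 * 1)))
(4) (3 * (-1 * 1))  =[mul_comm →]=  ((-1 * 1) * 3)    ⊢ (- ((-1 * 1) * 3))
(5) (-1 * 1)  =[mul_one →]=  -1    ⊢ cost 8, within 8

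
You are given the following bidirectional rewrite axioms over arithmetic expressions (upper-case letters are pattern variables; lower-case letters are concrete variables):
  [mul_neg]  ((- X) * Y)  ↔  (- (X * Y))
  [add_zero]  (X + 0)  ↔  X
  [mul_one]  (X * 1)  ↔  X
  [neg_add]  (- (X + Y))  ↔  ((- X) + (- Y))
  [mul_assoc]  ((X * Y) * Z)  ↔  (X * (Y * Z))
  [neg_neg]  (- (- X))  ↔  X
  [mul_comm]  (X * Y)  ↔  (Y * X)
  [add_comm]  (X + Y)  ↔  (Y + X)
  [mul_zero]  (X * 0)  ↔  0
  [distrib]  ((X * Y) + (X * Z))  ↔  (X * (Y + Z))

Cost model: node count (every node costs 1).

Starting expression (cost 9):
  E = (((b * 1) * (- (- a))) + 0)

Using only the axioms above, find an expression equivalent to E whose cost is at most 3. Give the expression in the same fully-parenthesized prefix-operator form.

step 1: neg_neg (→) rewrites (- (- a)) into a, now (((b * 1) * a) + 0)
step 2: mul_one (→) rewrites (b * 1) into b, now ((b * a) + 0)
step 3: add_zero (→) rewrites ((b * a) + 0) into (b * a), reaching cost 3 (bound 3)

(b * a)   [cost 3]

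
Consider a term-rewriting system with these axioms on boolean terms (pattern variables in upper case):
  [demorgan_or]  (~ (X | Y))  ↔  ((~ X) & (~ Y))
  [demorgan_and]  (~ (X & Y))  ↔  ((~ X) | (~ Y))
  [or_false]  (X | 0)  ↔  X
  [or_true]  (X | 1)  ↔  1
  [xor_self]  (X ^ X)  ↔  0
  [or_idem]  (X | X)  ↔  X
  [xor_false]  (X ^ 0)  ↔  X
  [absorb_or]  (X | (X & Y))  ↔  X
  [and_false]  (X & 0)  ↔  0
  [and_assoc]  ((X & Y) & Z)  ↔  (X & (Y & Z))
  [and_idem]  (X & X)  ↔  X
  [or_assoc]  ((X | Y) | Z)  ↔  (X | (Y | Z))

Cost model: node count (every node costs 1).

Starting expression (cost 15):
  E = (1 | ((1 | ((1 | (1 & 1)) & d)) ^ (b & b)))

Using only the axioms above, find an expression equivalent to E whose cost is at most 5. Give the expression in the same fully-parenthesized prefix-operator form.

step 1: absorb_or (→) rewrites (1 | (1 & 1)) into 1, now (1 | ((1 | (1 & d)) ^ (b & b)))
step 2: and_idem (→) rewrites (b & b) into b, now (1 | ((1 | (1 & d)) ^ b))
step 3: absorb_or (→) rewrites (1 | (1 & d)) into 1, reaching cost 5 (bound 5)

(1 | (1 ^ b))   [cost 5]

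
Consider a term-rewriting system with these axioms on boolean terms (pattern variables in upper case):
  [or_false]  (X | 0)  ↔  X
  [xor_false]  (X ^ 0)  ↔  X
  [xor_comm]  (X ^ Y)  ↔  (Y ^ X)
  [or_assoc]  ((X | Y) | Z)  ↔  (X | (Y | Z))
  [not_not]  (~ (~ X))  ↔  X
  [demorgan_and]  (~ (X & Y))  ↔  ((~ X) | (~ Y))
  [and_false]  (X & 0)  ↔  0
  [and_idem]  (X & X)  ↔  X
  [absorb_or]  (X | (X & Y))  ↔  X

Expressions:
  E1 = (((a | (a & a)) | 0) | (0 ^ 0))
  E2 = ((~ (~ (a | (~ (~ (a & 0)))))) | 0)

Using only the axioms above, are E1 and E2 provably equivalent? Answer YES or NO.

YES

step 1: absorb_or (→) rewrites (a | (a & a)) into a, now ((a | 0) | (0 ^ 0))
step 2: xor_false (→) rewrites (0 ^ 0) into 0, now ((a | 0) | 0)
step 3: or_false (→) rewrites ((a | 0) | 0) into (a | 0)
step 4: not_not (←) rewrites a into (~ (~ a)), now ((~ (~ a)) | 0)
step 5: absorb_or (←) rewrites a into (a | (a & 0)), now ((~ (~ (a | (a & 0)))) | 0)
step 6: not_not (←) rewrites (a & 0) into (~ (~ (a & 0))), which is E2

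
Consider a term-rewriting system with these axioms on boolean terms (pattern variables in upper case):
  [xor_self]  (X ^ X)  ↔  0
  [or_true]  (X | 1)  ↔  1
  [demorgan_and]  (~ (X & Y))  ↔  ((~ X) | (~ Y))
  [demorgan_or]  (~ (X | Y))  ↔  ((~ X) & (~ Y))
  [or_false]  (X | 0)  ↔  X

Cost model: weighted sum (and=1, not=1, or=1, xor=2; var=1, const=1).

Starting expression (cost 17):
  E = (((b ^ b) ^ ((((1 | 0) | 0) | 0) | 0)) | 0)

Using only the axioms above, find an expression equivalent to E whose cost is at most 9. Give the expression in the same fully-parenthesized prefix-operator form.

(1) (1 | 0)  =[or_false →]=  1    ⊢ (((b ^ b) ^ (((1 | 0) | 0) | 0)) | 0)
(2) (((b ^ b) ^ (((1 | 0) | 0) | 0)) | 0)  =[or_false →]=  ((b ^ b) ^ (((1 | 0) | 0) | 0))
(3) ((1 | 0) | 0)  =[or_false →]=  (1 | 0)    ⊢ ((b ^ b) ^ ((1 | 0) | 0))
(4) ((1 | 0) | 0)  =[or_false →]=  (1 | 0)    ⊢ cost 9, within 9

((b ^ b) ^ (1 | 0))   [cost 9]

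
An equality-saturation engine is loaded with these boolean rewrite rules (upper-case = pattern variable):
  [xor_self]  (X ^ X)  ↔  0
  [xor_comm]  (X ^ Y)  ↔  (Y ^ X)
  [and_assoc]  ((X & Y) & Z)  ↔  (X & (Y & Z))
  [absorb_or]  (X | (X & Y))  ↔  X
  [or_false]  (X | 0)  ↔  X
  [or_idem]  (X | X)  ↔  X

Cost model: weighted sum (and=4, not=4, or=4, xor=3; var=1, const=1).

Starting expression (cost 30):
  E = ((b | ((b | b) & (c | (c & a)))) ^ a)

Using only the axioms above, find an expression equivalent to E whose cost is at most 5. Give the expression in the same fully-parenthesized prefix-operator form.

1. [absorb_or →] (c | (c & a))  →  c;  E = ((b | ((b | b) & c)) ^ a)
2. [or_idem →] (b | b)  →  b;  E = ((b | (b & c)) ^ a)
3. [absorb_or →] (b | (b & c))  →  b;  cost 5 ≤ 5, done

(b ^ a)   [cost 5]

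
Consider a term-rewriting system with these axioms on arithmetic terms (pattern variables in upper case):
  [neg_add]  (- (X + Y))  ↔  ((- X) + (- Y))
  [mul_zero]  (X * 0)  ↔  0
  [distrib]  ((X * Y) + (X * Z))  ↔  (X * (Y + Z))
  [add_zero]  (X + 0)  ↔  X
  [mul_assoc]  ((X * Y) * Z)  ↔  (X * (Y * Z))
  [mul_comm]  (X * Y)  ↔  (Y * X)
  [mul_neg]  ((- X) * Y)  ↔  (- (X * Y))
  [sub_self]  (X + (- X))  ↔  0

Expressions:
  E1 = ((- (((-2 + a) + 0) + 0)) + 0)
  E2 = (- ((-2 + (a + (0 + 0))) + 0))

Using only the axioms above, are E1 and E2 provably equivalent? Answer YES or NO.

(1) ((-2 + a) + 0)  =[add_zero →]=  (-2 + a)    ⊢ ((- ((-2 + a) + 0)) + 0)
(2) ((- ((-2 + a) + 0)) + 0)  =[add_zero →]=  (- ((-2 + a) + 0))
(3) a  =[add_zero ←]=  (a + 0)    ⊢ (- ((-2 + (a + 0)) + 0))
(4) 0  =[add_zero ←]=  (0 + 0)    ⊢ E2

YES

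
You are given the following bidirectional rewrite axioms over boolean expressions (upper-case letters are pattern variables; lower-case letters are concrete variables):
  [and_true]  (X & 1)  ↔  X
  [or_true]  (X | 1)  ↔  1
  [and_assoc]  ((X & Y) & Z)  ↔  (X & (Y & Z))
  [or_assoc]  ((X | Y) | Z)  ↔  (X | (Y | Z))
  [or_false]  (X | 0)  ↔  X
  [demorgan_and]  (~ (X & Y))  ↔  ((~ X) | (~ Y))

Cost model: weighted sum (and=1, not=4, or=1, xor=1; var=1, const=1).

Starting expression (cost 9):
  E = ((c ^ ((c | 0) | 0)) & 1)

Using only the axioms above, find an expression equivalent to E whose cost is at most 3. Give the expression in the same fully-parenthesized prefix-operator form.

step 1: or_false (→) rewrites ((c | 0) | 0) into (c | 0), now ((c ^ (c | 0)) & 1)
step 2: and_true (→) rewrites ((c ^ (c | 0)) & 1) into (c ^ (c | 0))
step 3: or_false (→) rewrites (c | 0) into c, reaching cost 3 (bound 3)

(c ^ c)   [cost 3]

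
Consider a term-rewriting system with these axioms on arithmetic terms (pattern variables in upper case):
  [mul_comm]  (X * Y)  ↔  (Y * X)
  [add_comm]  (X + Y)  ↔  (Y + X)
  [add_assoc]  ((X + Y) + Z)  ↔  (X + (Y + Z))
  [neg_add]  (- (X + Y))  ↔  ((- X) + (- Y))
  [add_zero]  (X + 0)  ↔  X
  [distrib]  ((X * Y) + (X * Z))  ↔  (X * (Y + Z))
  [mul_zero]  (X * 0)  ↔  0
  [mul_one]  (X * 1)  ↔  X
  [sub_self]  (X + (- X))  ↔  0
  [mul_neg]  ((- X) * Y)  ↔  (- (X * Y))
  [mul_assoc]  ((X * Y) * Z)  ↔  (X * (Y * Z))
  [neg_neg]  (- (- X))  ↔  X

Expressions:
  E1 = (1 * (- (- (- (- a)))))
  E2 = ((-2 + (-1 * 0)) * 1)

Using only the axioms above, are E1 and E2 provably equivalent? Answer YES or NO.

NO

All listed rules preserve value, hence provable equivalence implies equal values everywhere; look for a separating assignment.
a=0 gives E1 ↦ 0, E2 ↦ -2; values differ ⇒ not provably equivalent.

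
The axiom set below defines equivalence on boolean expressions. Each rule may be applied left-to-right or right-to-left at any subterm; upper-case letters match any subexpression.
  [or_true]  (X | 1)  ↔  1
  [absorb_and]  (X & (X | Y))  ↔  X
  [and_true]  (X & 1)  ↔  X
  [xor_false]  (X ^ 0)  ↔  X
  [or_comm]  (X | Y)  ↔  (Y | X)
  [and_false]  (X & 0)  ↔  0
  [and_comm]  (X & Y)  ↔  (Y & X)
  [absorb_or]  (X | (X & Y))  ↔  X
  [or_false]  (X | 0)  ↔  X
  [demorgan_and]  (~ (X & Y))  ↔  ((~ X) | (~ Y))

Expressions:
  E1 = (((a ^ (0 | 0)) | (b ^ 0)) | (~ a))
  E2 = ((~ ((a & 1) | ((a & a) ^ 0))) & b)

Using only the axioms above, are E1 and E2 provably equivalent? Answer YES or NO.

All listed rules preserve value, hence provable equivalence implies equal values everywhere; look for a separating assignment.
a=0, b=0 gives E1 ↦ 1, E2 ↦ 0; values differ ⇒ not provably equivalent.

NO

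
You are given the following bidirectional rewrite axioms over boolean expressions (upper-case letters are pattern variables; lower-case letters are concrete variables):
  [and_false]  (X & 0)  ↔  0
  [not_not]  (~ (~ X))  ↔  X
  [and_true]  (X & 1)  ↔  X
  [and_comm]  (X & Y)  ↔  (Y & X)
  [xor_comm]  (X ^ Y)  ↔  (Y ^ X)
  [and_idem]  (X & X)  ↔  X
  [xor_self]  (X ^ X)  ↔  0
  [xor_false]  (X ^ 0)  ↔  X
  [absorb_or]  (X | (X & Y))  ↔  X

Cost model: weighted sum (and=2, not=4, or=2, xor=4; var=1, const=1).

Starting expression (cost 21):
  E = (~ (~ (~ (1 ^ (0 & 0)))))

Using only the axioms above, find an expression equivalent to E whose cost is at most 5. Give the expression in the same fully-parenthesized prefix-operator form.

(~ 1)   [cost 5]

1. [not_not →] (~ (~ (1 ^ (0 & 0))))  →  (1 ^ (0 & 0));  E = (~ (1 ^ (0 & 0)))
2. [and_idem →] (0 & 0)  →  0;  E = (~ (1 ^ 0))
3. [xor_false →] (1 ^ 0)  →  1;  cost 5 ≤ 5, done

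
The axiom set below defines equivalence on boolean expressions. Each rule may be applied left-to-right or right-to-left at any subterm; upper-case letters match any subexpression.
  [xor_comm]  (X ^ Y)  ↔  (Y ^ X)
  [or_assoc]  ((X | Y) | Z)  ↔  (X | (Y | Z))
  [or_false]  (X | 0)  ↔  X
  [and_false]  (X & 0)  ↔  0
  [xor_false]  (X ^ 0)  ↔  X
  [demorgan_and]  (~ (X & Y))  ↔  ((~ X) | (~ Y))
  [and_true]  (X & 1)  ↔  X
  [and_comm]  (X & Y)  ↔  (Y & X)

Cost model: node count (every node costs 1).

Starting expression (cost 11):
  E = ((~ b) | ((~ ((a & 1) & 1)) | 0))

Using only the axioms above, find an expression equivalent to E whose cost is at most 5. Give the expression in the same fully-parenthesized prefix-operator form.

((~ b) | (~ a))   [cost 5]

step 1: and_true (→) rewrites ((a & 1) & 1) into (a & 1), now ((~ b) | ((~ (a & 1)) | 0))
step 2: and_true (→) rewrites (a & 1) into a, now ((~ b) | ((~ a) | 0))
step 3: or_false (→) rewrites ((~ a) | 0) into (~ a), reaching cost 5 (bound 5)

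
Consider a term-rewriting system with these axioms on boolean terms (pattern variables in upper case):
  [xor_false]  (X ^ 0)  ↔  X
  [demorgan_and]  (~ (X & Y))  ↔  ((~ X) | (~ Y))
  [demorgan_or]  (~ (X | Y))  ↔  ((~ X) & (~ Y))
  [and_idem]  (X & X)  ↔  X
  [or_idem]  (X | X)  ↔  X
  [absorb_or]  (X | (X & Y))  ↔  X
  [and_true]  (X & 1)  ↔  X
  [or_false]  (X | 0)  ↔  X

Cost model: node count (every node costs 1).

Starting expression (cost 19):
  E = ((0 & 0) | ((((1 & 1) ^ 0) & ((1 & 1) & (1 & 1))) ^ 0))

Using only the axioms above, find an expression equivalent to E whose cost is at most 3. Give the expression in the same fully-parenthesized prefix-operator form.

(0 | 1)   [cost 3]

1. [xor_false →] ((((1 & 1) ^ 0) & ((1 & 1) & (1 & 1))) ^ 0)  →  (((1 & 1) ^ 0) & ((1 & 1) & (1 & 1)));  E = ((0 & 0) | (((1 & 1) ^ 0) & ((1 & 1) & (1 & 1))))
2. [and_idem →] ((1 & 1) & (1 & 1))  →  (1 & 1);  E = ((0 & 0) | (((1 & 1) ^ 0) & (1 & 1)))
3. [xor_false →] ((1 & 1) ^ 0)  →  (1 & 1);  E = ((0 & 0) | ((1 & 1) & (1 & 1)))
4. [and_idem →] (0 & 0)  →  0;  E = (0 | ((1 & 1) & (1 & 1)))
5. [and_idem →] ((1 & 1) & (1 & 1))  →  (1 & 1);  E = (0 | (1 & 1))
6. [and_true →] (1 & 1)  →  1;  cost 3 ≤ 3, done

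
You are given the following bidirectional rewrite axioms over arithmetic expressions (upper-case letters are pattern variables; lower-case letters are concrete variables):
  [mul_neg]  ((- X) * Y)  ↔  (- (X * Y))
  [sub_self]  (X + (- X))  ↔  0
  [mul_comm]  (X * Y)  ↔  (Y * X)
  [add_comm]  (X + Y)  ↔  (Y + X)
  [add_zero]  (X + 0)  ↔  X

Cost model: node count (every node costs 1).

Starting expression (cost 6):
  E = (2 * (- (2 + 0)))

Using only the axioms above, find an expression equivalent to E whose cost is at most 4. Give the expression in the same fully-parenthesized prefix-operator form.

(1) (2 * (- (2 + 0)))  =[mul_comm →]=  ((- (2 + 0)) * 2)
(2) (2 + 0)  =[add_zero →]=  2    ⊢ cost 4, within 4

((- 2) * 2)   [cost 4]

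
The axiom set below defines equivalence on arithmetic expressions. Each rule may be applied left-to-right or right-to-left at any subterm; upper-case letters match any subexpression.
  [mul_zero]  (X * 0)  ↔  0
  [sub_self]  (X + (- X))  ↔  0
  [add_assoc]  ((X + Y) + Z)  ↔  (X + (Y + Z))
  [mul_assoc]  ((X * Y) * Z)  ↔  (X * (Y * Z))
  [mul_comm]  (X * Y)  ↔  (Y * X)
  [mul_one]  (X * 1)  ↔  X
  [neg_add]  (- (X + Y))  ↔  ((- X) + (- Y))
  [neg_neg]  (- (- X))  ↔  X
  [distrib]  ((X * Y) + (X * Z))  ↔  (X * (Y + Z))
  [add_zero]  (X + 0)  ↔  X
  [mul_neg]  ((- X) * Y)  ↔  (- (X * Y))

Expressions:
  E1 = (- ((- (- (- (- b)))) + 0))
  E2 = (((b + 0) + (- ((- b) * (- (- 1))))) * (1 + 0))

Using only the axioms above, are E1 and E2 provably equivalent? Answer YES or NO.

Every axiom is a valid identity, so a rewrite proof would force E1 and E2 to agree under every assignment.
At b=1: E1 = -1 but E2 = 2; they differ, so no derivation exists.

NO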